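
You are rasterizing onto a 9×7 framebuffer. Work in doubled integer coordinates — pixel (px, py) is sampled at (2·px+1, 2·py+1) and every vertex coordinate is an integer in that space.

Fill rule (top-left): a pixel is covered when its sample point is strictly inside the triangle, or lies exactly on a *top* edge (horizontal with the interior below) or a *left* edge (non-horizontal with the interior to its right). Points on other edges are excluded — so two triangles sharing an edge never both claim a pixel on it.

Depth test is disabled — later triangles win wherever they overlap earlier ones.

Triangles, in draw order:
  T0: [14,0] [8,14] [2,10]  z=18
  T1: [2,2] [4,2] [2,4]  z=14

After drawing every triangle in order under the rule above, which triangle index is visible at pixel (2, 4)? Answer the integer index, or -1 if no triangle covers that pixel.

T0:
  2·area = 108
  edge (14, 0)→(8, 14): d=(-6,14) right/bottom  bias=-1
  edge (8, 14)→(2, 10): d=(-6,-4) top-left  bias=+0
  edge (2, 10)→(14, 0): d=(12,-10) top-left  bias=+0
    (6,0)@(13, 1): e=[8,98,2] → █
    (7,0)@(15, 1): e=[-20,106,22] → ·
    (5,1)@(11, 3): e=[24,78,6] → █
    (6,1)@(13, 3): e=[-4,86,26] → ·
    (4,2)@(9, 5): e=[40,58,10] → █
    (6,2)@(13, 5): e=[-16,74,50] → ·
    (3,3)@(7, 7): e=[56,38,14] → █
    (5,3)@(11, 7): e=[0,54,54] → ·  [on edge]
    (2,4)@(5, 9): e=[72,18,18] → █
    (5,4)@(11, 9): e=[-12,42,78] → ·
    (2,5)@(5, 11): e=[60,6,42] → █
    (5,5)@(11, 11): e=[-24,30,102] → ·
  covered (13 px):
    · · · · · · █ · ·
    · · · · · █ · · ·
    · · · · █ █ · · ·
    · · · █ █ · · · ·
    · · █ █ █ · · · ·
    · · █ █ █ · · · ·
    · · · █ · · · · ·
T1:
  2·area = 4
  edge (2, 2)→(4, 2): d=(2,0) top-left  bias=+0
  edge (4, 2)→(2, 4): d=(-2,2) right/bottom  bias=-1
  edge (2, 4)→(2, 2): d=(0,-2) top-left  bias=+0
    (2,0)@(5, 1): e=[-2,0,6] → ·  [on edge]
    (1,1)@(3, 3): e=[2,0,2] → ·  [on edge]
    (0,2)@(1, 5): e=[6,0,-2] → ·  [on edge]
  covered (0 px):
    · · · · · · · · ·
    · · · · · · · · ·
    · · · · · · · · ·
    · · · · · · · · ·
    · · · · · · · · ·
    · · · · · · · · ·
    · · · · · · · · ·

Z-buffer (winner per pixel, '.' = empty):
  . . . . . . 0 . .
  . . . . . 0 . . .
  . . . . 0 0 . . .
  . . . 0 0 . . . .
  . . 0 0 0 . . . .
  . . 0 0 0 . . . .
  . . . 0 . . . . .

Answer: 0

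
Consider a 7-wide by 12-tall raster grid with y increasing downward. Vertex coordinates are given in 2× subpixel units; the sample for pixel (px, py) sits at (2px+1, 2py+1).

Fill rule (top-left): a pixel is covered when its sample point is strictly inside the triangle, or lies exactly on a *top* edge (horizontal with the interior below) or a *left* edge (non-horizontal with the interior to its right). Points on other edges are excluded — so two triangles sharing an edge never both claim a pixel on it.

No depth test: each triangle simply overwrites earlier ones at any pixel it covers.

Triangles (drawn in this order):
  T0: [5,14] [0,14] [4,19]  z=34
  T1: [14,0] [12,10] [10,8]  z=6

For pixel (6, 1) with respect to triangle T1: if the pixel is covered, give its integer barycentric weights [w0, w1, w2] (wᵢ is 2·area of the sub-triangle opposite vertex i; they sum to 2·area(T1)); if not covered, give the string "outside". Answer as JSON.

T0:
  2·area = 25  (B↔C swapped to make it positive)
  edge (5, 14)→(4, 19): d=(-1,5) right/bottom  bias=-1
  edge (4, 19)→(0, 14): d=(-4,-5) top-left  bias=+0
  edge (0, 14)→(5, 14): d=(5,0) top-left  bias=+0
    (0,7)@(1, 15): e=[19,1,5] → █
    (1,7)@(3, 15): e=[9,11,5] → █
    (2,7)@(5, 15): e=[-1,21,5] → ·
    (0,8)@(1, 17): e=[17,-7,15] → ·
    (1,8)@(3, 17): e=[7,3,15] → █
    (2,8)@(5, 17): e=[-3,13,15] → ·
    (1,9)@(3, 19): e=[5,-5,25] → ·
  covered (3 px):
    · · · · · · ·
    · · · · · · ·
    · · · · · · ·
    · · · · · · ·
    · · · · · · ·
    · · · · · · ·
    · · · · · · ·
    █ █ · · · · ·
    · █ · · · · ·
    · · · · · · ·
    · · · · · · ·
    · · · · · · ·
T1:
  2·area = 24
  edge (14, 0)→(12, 10): d=(-2,10) right/bottom  bias=-1
  edge (12, 10)→(10, 8): d=(-2,-2) top-left  bias=+0
  edge (10, 8)→(14, 0): d=(4,-8) top-left  bias=+0
    (1,0)@(3, 1): e=[108,0,-84] → ·  [on edge]
    (2,1)@(5, 3): e=[84,0,-60] → ·  [on edge]
    (6,1)@(13, 3): e=[4,16,4] → █
    (3,2)@(7, 5): e=[60,0,-36] → ·  [on edge]
    (6,2)@(13, 5): e=[0,12,12] → ·  [on edge]
    (4,3)@(9, 7): e=[36,0,-12] → ·  [on edge]
    (5,3)@(11, 7): e=[16,4,4] → █
    (6,3)@(13, 7): e=[-4,8,20] → ·
    (5,4)@(11, 9): e=[12,0,12] → █  [on edge]
    (6,4)@(13, 9): e=[-8,4,28] → ·
    (5,5)@(11, 11): e=[8,-4,20] → ·
    (6,5)@(13, 11): e=[-12,0,36] → ·  [on edge]
    (5,7)@(11, 15): e=[0,-12,36] → ·  [on edge]
  covered (3 px):
    · · · · · · ·
    · · · · · · █
    · · · · · · ·
    · · · · · █ ·
    · · · · · █ ·
    · · · · · · ·
    · · · · · · ·
    · · · · · · ·
    · · · · · · ·
    · · · · · · ·
    · · · · · · ·
    · · · · · · ·

Final: [16,4,4]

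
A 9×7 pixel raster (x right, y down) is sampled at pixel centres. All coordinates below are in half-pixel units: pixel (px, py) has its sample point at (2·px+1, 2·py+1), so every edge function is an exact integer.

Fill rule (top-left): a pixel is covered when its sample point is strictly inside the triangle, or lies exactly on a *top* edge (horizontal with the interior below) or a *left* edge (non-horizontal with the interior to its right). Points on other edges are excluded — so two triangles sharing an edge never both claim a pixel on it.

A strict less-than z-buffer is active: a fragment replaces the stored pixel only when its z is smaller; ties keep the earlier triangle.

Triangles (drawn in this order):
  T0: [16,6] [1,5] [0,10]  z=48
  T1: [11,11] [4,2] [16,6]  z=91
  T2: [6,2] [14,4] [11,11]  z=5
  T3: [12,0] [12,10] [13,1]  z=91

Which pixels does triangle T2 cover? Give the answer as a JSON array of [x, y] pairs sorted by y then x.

T0:
  2·area = 76  (B↔C swapped to make it positive)
  edge (16, 6)→(0, 10): d=(-16,4) right/bottom  bias=-1
  edge (0, 10)→(1, 5): d=(1,-5) top-left  bias=+0
  edge (1, 5)→(16, 6): d=(15,1) right/bottom  bias=-1
    (0,2)@(1, 5): e=[76,0,0] → ·  [on edge]
    (0,3)@(1, 7): e=[44,2,30] → #
    (1,3)@(3, 7): e=[36,12,28] → #
    (2,3)@(5, 7): e=[28,22,26] → #
    (3,3)@(7, 7): e=[20,32,24] → #
    (4,3)@(9, 7): e=[12,42,22] → #
    (5,3)@(11, 7): e=[4,52,20] → #
    (6,3)@(13, 7): e=[-4,62,18] → ·
    (0,4)@(1, 9): e=[12,4,60] → #
    (2,4)@(5, 9): e=[-4,24,56] → ·
    (3,4)@(7, 9): e=[-12,34,54] → ·
    (4,4)@(9, 9): e=[-20,44,52] → ·
  covered (8 px):
    · · · · · · · · ·
    · · · · · · · · ·
    · · · · · · · · ·
    # # # # # # · · ·
    # # · · · · · · ·
    · · · · · · · · ·
    · · · · · · · · ·
T1:
  2·area = 80
  edge (11, 11)→(4, 2): d=(-7,-9) top-left  bias=+0
  edge (4, 2)→(16, 6): d=(12,4) right/bottom  bias=-1
  edge (16, 6)→(11, 11): d=(-5,5) right/bottom  bias=-1
    (0,0)@(1, 1): e=[-20,0,100] → ·  [on edge]
    (2,1)@(5, 3): e=[2,8,70] → #
    (3,1)@(7, 3): e=[20,0,60] → ·  [on edge]
    (2,2)@(5, 5): e=[-12,32,60] → ·
    (3,2)@(7, 5): e=[6,24,50] → #
    (4,2)@(9, 5): e=[24,16,40] → #
    (5,2)@(11, 5): e=[42,8,30] → #
    (6,2)@(13, 5): e=[60,0,20] → ·  [on edge]
    (8,2)@(17, 5): e=[96,-16,0] → ·  [on edge]
    (3,3)@(7, 7): e=[-8,48,40] → ·
    (4,3)@(9, 7): e=[10,40,30] → #
    (6,3)@(13, 7): e=[46,24,10] → #
    (7,3)@(15, 7): e=[64,16,0] → ·  [on edge]
    (6,4)@(13, 9): e=[32,48,0] → ·  [on edge]
    (5,5)@(11, 11): e=[0,80,0] → ·  [on edge]
    (4,6)@(9, 13): e=[-32,112,0] → ·  [on edge]
  covered (8 px):
    · · · · · · · · ·
    · · # · · · · · ·
    · · · # # # · · ·
    · · · · # # # · ·
    · · · · · # · · ·
    · · · · · · · · ·
    · · · · · · · · ·
T2:
  2·area = 62
  edge (6, 2)→(14, 4): d=(8,2) right/bottom  bias=-1
  edge (14, 4)→(11, 11): d=(-3,7) right/bottom  bias=-1
  edge (11, 11)→(6, 2): d=(-5,-9) top-left  bias=+0
    (3,1)@(7, 3): e=[6,52,4] → #
    (4,1)@(9, 3): e=[2,38,22] → #
    (5,1)@(11, 3): e=[-2,24,40] → ·
    (3,2)@(7, 5): e=[22,46,-6] → ·
    (4,2)@(9, 5): e=[18,32,12] → #
    (5,2)@(11, 5): e=[14,18,30] → #
    (6,2)@(13, 5): e=[10,4,48] → #
    (7,2)@(15, 5): e=[6,-10,66] → ·
    (4,3)@(9, 7): e=[34,26,2] → #
    (6,3)@(13, 7): e=[26,-2,38] → ·
    (4,4)@(9, 9): e=[50,20,-8] → ·
    (5,4)@(11, 9): e=[46,6,10] → #
    (5,5)@(11, 11): e=[62,0,0] → ·  [on edge]
  covered (8 px):
    · · · · · · · · ·
    · · · # # · · · ·
    · · · · # # # · ·
    · · · · # # · · ·
    · · · · · # · · ·
    · · · · · · · · ·
    · · · · · · · · ·
T3:
  2·area = 10  (B↔C swapped to make it positive)
  edge (12, 0)→(13, 1): d=(1,1) right/bottom  bias=-1
  edge (13, 1)→(12, 10): d=(-1,9) right/bottom  bias=-1
  edge (12, 10)→(12, 0): d=(0,-10) top-left  bias=+0
    (6,0)@(13, 1): e=[0,0,10] → ·  [on edge]
    (7,1)@(15, 3): e=[0,-20,30] → ·  [on edge]
    (8,2)@(17, 5): e=[0,-40,50] → ·  [on edge]
  covered (0 px):
    · · · · · · · · ·
    · · · · · · · · ·
    · · · · · · · · ·
    · · · · · · · · ·
    · · · · · · · · ·
    · · · · · · · · ·
    · · · · · · · · ·

Result: [[3,1],[4,1],[4,2],[5,2],[6,2],[4,3],[5,3],[5,4]]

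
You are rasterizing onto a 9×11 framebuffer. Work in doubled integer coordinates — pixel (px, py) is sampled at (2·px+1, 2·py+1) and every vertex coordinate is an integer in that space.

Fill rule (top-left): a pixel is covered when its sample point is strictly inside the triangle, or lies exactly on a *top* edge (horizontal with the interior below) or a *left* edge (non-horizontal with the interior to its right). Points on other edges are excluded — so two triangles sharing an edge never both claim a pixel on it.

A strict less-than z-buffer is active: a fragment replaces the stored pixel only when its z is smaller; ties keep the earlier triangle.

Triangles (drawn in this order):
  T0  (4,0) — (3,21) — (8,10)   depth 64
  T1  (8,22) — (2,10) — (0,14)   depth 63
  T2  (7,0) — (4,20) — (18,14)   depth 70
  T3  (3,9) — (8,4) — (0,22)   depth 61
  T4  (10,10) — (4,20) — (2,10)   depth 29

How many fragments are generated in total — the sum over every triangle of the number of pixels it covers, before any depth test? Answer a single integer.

T0:
  2·area = 94  (B↔C swapped to make it positive)
  edge (4, 0)→(8, 10): d=(4,10) right/bottom  bias=-1
  edge (8, 10)→(3, 21): d=(-5,11) right/bottom  bias=-1
  edge (3, 21)→(4, 0): d=(1,-21) top-left  bias=+0
    (2,1)@(5, 3): e=[2,68,24] → X
    (3,1)@(7, 3): e=[-18,46,66] → .
    (2,2)@(5, 5): e=[10,58,26] → X
    (3,2)@(7, 5): e=[-10,36,68] → .
    (2,3)@(5, 7): e=[18,48,28] → X
    (3,3)@(7, 7): e=[-2,26,70] → .
    (2,4)@(5, 9): e=[26,38,30] → X
    (3,4)@(7, 9): e=[6,16,72] → X
    (4,4)@(9, 9): e=[-14,-6,114] → .
    (2,5)@(5, 11): e=[34,28,32] → X
    (4,5)@(9, 11): e=[-6,-16,116] → .
    (2,6)@(5, 13): e=[42,18,34] → X
    (1,10)@(3, 21): e=[94,0,0] → .  [on edge]
  covered (9 px):
    . . . . . . . . .
    . . X . . . . . .
    . . X . . . . . .
    . . X . . . . . .
    . . X X . . . . .
    . . X X . . . . .
    . . X . . . . . .
    . . X . . . . . .
    . . . . . . . . .
    . . . . . . . . .
    . . . . . . . . .
T1:
  2·area = 48  (B↔C swapped to make it positive)
  edge (8, 22)→(0, 14): d=(-8,-8) top-left  bias=+0
  edge (0, 14)→(2, 10): d=(2,-4) top-left  bias=+0
  edge (2, 10)→(8, 22): d=(6,12) right/bottom  bias=-1
    (0,6)@(1, 13): e=[16,2,30] → X
    (1,6)@(3, 13): e=[32,10,6] → X
    (2,6)@(5, 13): e=[48,18,-18] → .
    (0,7)@(1, 15): e=[0,6,42] → X  [on edge]
    (2,7)@(5, 15): e=[32,22,-6] → .
    (0,8)@(1, 17): e=[-16,10,54] → .
    (1,8)@(3, 17): e=[0,18,30] → X  [on edge]
    (2,8)@(5, 17): e=[16,26,6] → X
    (3,8)@(7, 17): e=[32,34,-18] → .
    (1,9)@(3, 19): e=[-16,22,42] → .
    (2,9)@(5, 19): e=[0,30,18] → X  [on edge]
    (3,9)@(7, 19): e=[16,38,-6] → .
    (3,10)@(7, 21): e=[0,42,6] → X  [on edge]
  covered (8 px):
    . . . . . . . . .
    . . . . . . . . .
    . . . . . . . . .
    . . . . . . . . .
    . . . . . . . . .
    . . . . . . . . .
    X X . . . . . . .
    X X . . . . . . .
    . X X . . . . . .
    . . X . . . . . .
    . . . X . . . . .
T2:
  2·area = 262  (B↔C swapped to make it positive)
  edge (7, 0)→(18, 14): d=(11,14) right/bottom  bias=-1
  edge (18, 14)→(4, 20): d=(-14,6) right/bottom  bias=-1
  edge (4, 20)→(7, 0): d=(3,-20) top-left  bias=+0
    (3,0)@(7, 1): e=[11,248,3] → X
    (4,0)@(9, 1): e=[-17,236,43] → .
    (3,1)@(7, 3): e=[33,220,9] → X
    (4,1)@(9, 3): e=[5,208,49] → X
    (5,1)@(11, 3): e=[-23,196,89] → .
    (3,2)@(7, 5): e=[55,192,15] → X
    (5,2)@(11, 5): e=[-1,168,95] → .
    (3,3)@(7, 7): e=[77,164,21] → X
    (5,3)@(11, 7): e=[21,140,101] → X
    (6,3)@(13, 7): e=[-7,128,141] → .
    (3,4)@(7, 9): e=[99,136,27] → X
    (6,4)@(13, 9): e=[15,100,147] → X
    (5,8)@(11, 17): e=[131,0,131] → .  [on edge]
  covered (33 px):
    . . . X . . . . .
    . . . X X . . . .
    . . . X X . . . .
    . . . X X X . . .
    . . . X X X X . .
    . . . X X X X X .
    . . . X X X X X X
    . . X X X X X X .
    . . X X X . . . .
    . . X . . . . . .
    . . . . . . . . .
T3:
  2·area = 50
  edge (3, 9)→(8, 4): d=(5,-5) top-left  bias=+0
  edge (8, 4)→(0, 22): d=(-8,18) right/bottom  bias=-1
  edge (0, 22)→(3, 9): d=(3,-13) top-left  bias=+0
    (5,0)@(11, 1): e=[0,-30,80] → .  [on edge]
    (4,1)@(9, 3): e=[0,-10,60] → .  [on edge]
    (3,2)@(7, 5): e=[0,10,40] → X  [on edge]
    (4,2)@(9, 5): e=[10,-26,66] → .
    (2,3)@(5, 7): e=[0,30,20] → X  [on edge]
    (3,3)@(7, 7): e=[10,-6,46] → .
    (1,4)@(3, 9): e=[0,50,0] → X  [on edge]
    (3,4)@(7, 9): e=[20,-22,52] → .
    (0,5)@(1, 11): e=[0,70,-20] → .  [on edge]
    (1,5)@(3, 11): e=[10,34,6] → X
    (2,5)@(5, 11): e=[20,-2,32] → .
    (1,6)@(3, 13): e=[20,18,12] → X
  covered (8 px):
    . . . . . . . . .
    . . . . . . . . .
    . . . X . . . . .
    . . X . . . . . .
    . X X . . . . . .
    . X . . . . . . .
    . X . . . . . . .
    . X . . . . . . .
    . . . . . . . . .
    X . . . . . . . .
    . . . . . . . . .
T4:
  2·area = 80
  edge (10, 10)→(4, 20): d=(-6,10) right/bottom  bias=-1
  edge (4, 20)→(2, 10): d=(-2,-10) top-left  bias=+0
  edge (2, 10)→(10, 10): d=(8,0) top-left  bias=+0
    (0,2)@(1, 5): e=[120,0,-40] → .  [on edge]
    (6,2)@(13, 5): e=[0,120,-40] → .  [on edge]
    (1,5)@(3, 11): e=[64,8,8] → X
    (2,5)@(5, 11): e=[44,28,8] → X
    (3,5)@(7, 11): e=[24,48,8] → X
    (4,5)@(9, 11): e=[4,68,8] → X
    (5,5)@(11, 11): e=[-16,88,8] → .
    (1,6)@(3, 13): e=[52,4,24] → X
    (4,6)@(9, 13): e=[-8,64,24] → .
    (1,7)@(3, 15): e=[40,0,40] → X  [on edge]
    (3,7)@(7, 15): e=[0,40,40] → .  [on edge]
    (1,8)@(3, 17): e=[28,-4,56] → .
  covered (10 px):
    . . . . . . . . .
    . . . . . . . . .
    . . . . . . . . .
    . . . . . . . . .
    . . . . . . . . .
    . X X X X . . . .
    . X X X . . . . .
    . X X . . . . . .
    . . X . . . . . .
    . . . . . . . . .
    . . . . . . . . .

Result: 68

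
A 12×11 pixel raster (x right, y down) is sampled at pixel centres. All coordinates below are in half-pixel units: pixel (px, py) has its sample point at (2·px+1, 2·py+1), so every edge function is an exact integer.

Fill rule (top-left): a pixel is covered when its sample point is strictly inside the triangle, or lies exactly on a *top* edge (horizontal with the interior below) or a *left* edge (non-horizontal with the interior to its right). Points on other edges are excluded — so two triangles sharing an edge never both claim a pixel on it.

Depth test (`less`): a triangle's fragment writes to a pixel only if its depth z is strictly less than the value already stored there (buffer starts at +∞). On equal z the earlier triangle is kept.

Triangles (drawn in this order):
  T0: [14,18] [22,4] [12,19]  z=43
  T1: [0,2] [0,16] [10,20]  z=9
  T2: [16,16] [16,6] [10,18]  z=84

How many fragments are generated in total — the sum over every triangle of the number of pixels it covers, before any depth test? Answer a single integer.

T0:
  2·area = 20  (B↔C swapped to make it positive)
  edge (14, 18)→(12, 19): d=(-2,1) right/bottom  bias=-1
  edge (12, 19)→(22, 4): d=(10,-15) top-left  bias=+0
  edge (22, 4)→(14, 18): d=(-8,14) right/bottom  bias=-1
    (9,4)@(19, 9): e=[13,5,2] → X
    (10,4)@(21, 9): e=[11,35,-26] → .
    (9,5)@(19, 11): e=[9,25,-14] → .
    (7,7)@(15, 15): e=[5,5,10] → X
    (8,7)@(17, 15): e=[3,35,-18] → .
    (7,8)@(15, 17): e=[1,25,-6] → .
  covered (2 px):
    . . . . . . . . . . . .
    . . . . . . . . . . . .
    . . . . . . . . . . . .
    . . . . . . . . . . . .
    . . . . . . . . . X . .
    . . . . . . . . . . . .
    . . . . . . . . . . . .
    . . . . . . . X . . . .
    . . . . . . . . . . . .
    . . . . . . . . . . . .
    . . . . . . . . . . . .
T1:
  2·area = 140  (B↔C swapped to make it positive)
  edge (0, 2)→(10, 20): d=(10,18) right/bottom  bias=-1
  edge (10, 20)→(0, 16): d=(-10,-4) top-left  bias=+0
  edge (0, 16)→(0, 2): d=(0,-14) top-left  bias=+0
    (0,2)@(1, 5): e=[12,114,14] → X
    (1,2)@(3, 5): e=[-24,122,42] → .
    (0,3)@(1, 7): e=[32,94,14] → X
    (1,3)@(3, 7): e=[-4,102,42] → .
    (0,4)@(1, 9): e=[52,74,14] → X
    (1,4)@(3, 9): e=[16,82,42] → X
    (2,4)@(5, 9): e=[-20,90,70] → .
    (0,5)@(1, 11): e=[72,54,14] → X
    (2,5)@(5, 11): e=[0,70,70] → .  [on edge]
    (0,6)@(1, 13): e=[92,34,14] → X
    (2,6)@(5, 13): e=[20,50,70] → X
    (3,6)@(7, 13): e=[-16,58,98] → .
  covered (17 px):
    . . . . . . . . . . . .
    . . . . . . . . . . . .
    X . . . . . . . . . . .
    X . . . . . . . . . . .
    X X . . . . . . . . . .
    X X . . . . . . . . . .
    X X X . . . . . . . . .
    X X X X . . . . . . . .
    . X X X . . . . . . . .
    . . . . X . . . . . . .
    . . . . . . . . . . . .
T2:
  2·area = 60  (B↔C swapped to make it positive)
  edge (16, 16)→(10, 18): d=(-6,2) right/bottom  bias=-1
  edge (10, 18)→(16, 6): d=(6,-12) top-left  bias=+0
  edge (16, 6)→(16, 16): d=(0,10) right/bottom  bias=-1
    (7,4)@(15, 9): e=[44,6,10] → X
    (8,4)@(17, 9): e=[40,30,-10] → .
    (7,5)@(15, 11): e=[32,18,10] → X
    (8,5)@(17, 11): e=[28,42,-10] → .
    (6,6)@(13, 13): e=[24,6,30] → X
    (8,6)@(17, 13): e=[16,54,-10] → .
    (6,7)@(13, 15): e=[12,18,30] → X
    (8,7)@(17, 15): e=[4,66,-10] → .
    (9,7)@(19, 15): e=[0,90,-30] → .  [on edge]
    (5,8)@(11, 17): e=[4,6,50] → X
    (6,8)@(13, 17): e=[0,30,30] → .  [on edge]
    (7,8)@(15, 17): e=[-4,54,10] → .
    (3,9)@(7, 19): e=[0,-30,90] → .  [on edge]
    (0,10)@(1, 21): e=[0,-90,150] → .  [on edge]
  covered (7 px):
    . . . . . . . . . . . .
    . . . . . . . . . . . .
    . . . . . . . . . . . .
    . . . . . . . . . . . .
    . . . . . . . X . . . .
    . . . . . . . X . . . .
    . . . . . . X X . . . .
    . . . . . . X X . . . .
    . . . . . X . . . . . .
    . . . . . . . . . . . .
    . . . . . . . . . . . .

Final: 26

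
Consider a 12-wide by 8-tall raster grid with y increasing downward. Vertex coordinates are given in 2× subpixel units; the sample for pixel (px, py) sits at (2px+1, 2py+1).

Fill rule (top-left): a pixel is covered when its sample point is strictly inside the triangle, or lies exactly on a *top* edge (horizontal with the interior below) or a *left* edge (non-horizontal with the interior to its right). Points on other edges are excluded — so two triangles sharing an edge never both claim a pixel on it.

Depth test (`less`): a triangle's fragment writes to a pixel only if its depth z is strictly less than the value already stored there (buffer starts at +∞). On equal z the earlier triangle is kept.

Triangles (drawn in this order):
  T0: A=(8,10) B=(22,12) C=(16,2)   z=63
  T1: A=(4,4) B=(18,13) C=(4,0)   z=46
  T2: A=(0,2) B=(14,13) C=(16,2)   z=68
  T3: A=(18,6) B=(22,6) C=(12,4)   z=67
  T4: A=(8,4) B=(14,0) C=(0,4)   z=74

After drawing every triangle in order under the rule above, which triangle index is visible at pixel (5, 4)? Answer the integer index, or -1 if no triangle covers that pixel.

T0:
  2·area = 128  (B↔C swapped to make it positive)
  edge (8, 10)→(16, 2): d=(8,-8) top-left  bias=+0
  edge (16, 2)→(22, 12): d=(6,10) right/bottom  bias=-1
  edge (22, 12)→(8, 10): d=(-14,-2) top-left  bias=+0
    (8,0)@(17, 1): e=[0,-16,144] → .  [on edge]
    (7,1)@(15, 3): e=[0,16,112] → X  [on edge]
    (8,1)@(17, 3): e=[16,-4,116] → .
    (6,2)@(13, 5): e=[0,48,80] → X  [on edge]
    (8,2)@(17, 5): e=[32,8,88] → X
    (9,2)@(19, 5): e=[48,-12,92] → .
    (5,3)@(11, 7): e=[0,80,48] → X  [on edge]
    (9,3)@(19, 7): e=[64,0,64] → .  [on edge]
    (0,4)@(1, 9): e=[-64,192,0] → .  [on edge]
    (4,4)@(9, 9): e=[0,112,16] → X  [on edge]
    (9,4)@(19, 9): e=[80,12,36] → X
    (10,4)@(21, 9): e=[96,-8,40] → .
    (3,5)@(7, 11): e=[0,144,-16] → .  [on edge]
    (7,5)@(15, 11): e=[64,64,0] → X  [on edge]
    (2,6)@(5, 13): e=[0,176,-48] → .  [on edge]
    (1,7)@(3, 15): e=[0,208,-80] → .  [on edge]
  covered (18 px):
    . . . . . . . . . . . .
    . . . . . . . X . . . .
    . . . . . . X X X . . .
    . . . . . X X X X . . .
    . . . . X X X X X X . .
    . . . . . . . X X X X .
    . . . . . . . . . . . .
    . . . . . . . . . . . .
T1:
  2·area = 56  (B↔C swapped to make it positive)
  edge (4, 4)→(4, 0): d=(0,-4) top-left  bias=+0
  edge (4, 0)→(18, 13): d=(14,13) right/bottom  bias=-1
  edge (18, 13)→(4, 4): d=(-14,-9) top-left  bias=+0
    (2,0)@(5, 1): e=[4,1,51] → X
    (3,0)@(7, 1): e=[12,-25,69] → .
    (2,1)@(5, 3): e=[4,29,23] → X
    (3,1)@(7, 3): e=[12,3,41] → X
    (4,1)@(9, 3): e=[20,-23,59] → .
    (2,2)@(5, 5): e=[4,57,-5] → .
    (3,2)@(7, 5): e=[12,31,13] → X
    (4,2)@(9, 5): e=[20,5,31] → X
    (5,2)@(11, 5): e=[28,-21,49] → .
    (3,3)@(7, 7): e=[12,59,-15] → .
    (4,3)@(9, 7): e=[20,33,3] → X
    (5,3)@(11, 7): e=[28,7,21] → X
  covered (9 px):
    . . X . . . . . . . . .
    . . X X . . . . . . . .
    . . . X X . . . . . . .
    . . . . X X . . . . . .
    . . . . . . X . . . . .
    . . . . . . . X . . . .
    . . . . . . . . . . . .
    . . . . . . . . . . . .
T2:
  2·area = 176  (B↔C swapped to make it positive)
  edge (0, 2)→(16, 2): d=(16,0) top-left  bias=+0
  edge (16, 2)→(14, 13): d=(-2,11) right/bottom  bias=-1
  edge (14, 13)→(0, 2): d=(-14,-11) top-left  bias=+0
    (1,1)@(3, 3): e=[16,141,19] → X
    (2,1)@(5, 3): e=[16,119,41] → X
    (3,1)@(7, 3): e=[16,97,63] → X
    (4,1)@(9, 3): e=[16,75,85] → X
    (5,1)@(11, 3): e=[16,53,107] → X
    (6,1)@(13, 3): e=[16,31,129] → X
    (7,1)@(15, 3): e=[16,9,151] → X
    (8,1)@(17, 3): e=[16,-13,173] → .
    (1,2)@(3, 5): e=[48,137,-9] → .
    (2,2)@(5, 5): e=[48,115,13] → X
    (8,2)@(17, 5): e=[48,-17,145] → .
    (2,3)@(5, 7): e=[80,111,-15] → .
  covered (22 px):
    . . . . . . . . . . . .
    . X X X X X X X . . . .
    . . X X X X X X . . . .
    . . . X X X X X . . . .
    . . . . X X X . . . . .
    . . . . . . X . . . . .
    . . . . . . . . . . . .
    . . . . . . . . . . . .
T3:
  2·area = 8  (B↔C swapped to make it positive)
  edge (18, 6)→(12, 4): d=(-6,-2) top-left  bias=+0
  edge (12, 4)→(22, 6): d=(10,2) right/bottom  bias=-1
  edge (22, 6)→(18, 6): d=(-4,0) right/bottom  bias=-1
    (1,0)@(3, 1): e=[0,-12,20] → .  [on edge]
    (3,1)@(7, 3): e=[-4,0,12] → .  [on edge]
    (4,1)@(9, 3): e=[0,-4,12] → .  [on edge]
    (7,2)@(15, 5): e=[0,4,4] → X  [on edge]
    (8,2)@(17, 5): e=[4,0,4] → .  [on edge]
    (7,3)@(15, 7): e=[-12,24,-4] → .
    (10,3)@(21, 7): e=[0,12,-4] → .  [on edge]
  covered (1 px):
    . . . . . . . . . . . .
    . . . . . . . . . . . .
    . . . . . . . X . . . .
    . . . . . . . . . . . .
    . . . . . . . . . . . .
    . . . . . . . . . . . .
    . . . . . . . . . . . .
    . . . . . . . . . . . .
T4:
  2·area = 32  (B↔C swapped to make it positive)
  edge (8, 4)→(0, 4): d=(-8,0) right/bottom  bias=-1
  edge (0, 4)→(14, 0): d=(14,-4) top-left  bias=+0
  edge (14, 0)→(8, 4): d=(-6,4) right/bottom  bias=-1
    (5,0)@(11, 1): e=[24,2,6] → X
    (6,0)@(13, 1): e=[24,10,-2] → .
    (2,1)@(5, 3): e=[8,6,18] → X
    (3,1)@(7, 3): e=[8,14,10] → X
    (4,1)@(9, 3): e=[8,22,2] → X
    (5,1)@(11, 3): e=[8,30,-6] → .
    (2,2)@(5, 5): e=[-8,34,6] → .
    (3,2)@(7, 5): e=[-8,42,-2] → .
    (4,2)@(9, 5): e=[-8,50,-10] → .
  covered (4 px):
    . . . . . X . . . . . .
    . . X X X . . . . . . .
    . . . . . . . . . . . .
    . . . . . . . . . . . .
    . . . . . . . . . . . .
    . . . . . . . . . . . .
    . . . . . . . . . . . .
    . . . . . . . . . . . .

Z-buffer (winner per pixel, '.' = empty):
  . . 1 . . 4 . . . . . .
  . 2 1 1 2 2 2 0 . . . .
  . . 2 1 1 2 0 0 0 . . .
  . . . 2 1 1 0 0 0 . . .
  . . . . 0 0 1 0 0 0 . .
  . . . . . . 2 1 0 0 0 .
  . . . . . . . . . . . .
  . . . . . . . . . . . .

Final: 0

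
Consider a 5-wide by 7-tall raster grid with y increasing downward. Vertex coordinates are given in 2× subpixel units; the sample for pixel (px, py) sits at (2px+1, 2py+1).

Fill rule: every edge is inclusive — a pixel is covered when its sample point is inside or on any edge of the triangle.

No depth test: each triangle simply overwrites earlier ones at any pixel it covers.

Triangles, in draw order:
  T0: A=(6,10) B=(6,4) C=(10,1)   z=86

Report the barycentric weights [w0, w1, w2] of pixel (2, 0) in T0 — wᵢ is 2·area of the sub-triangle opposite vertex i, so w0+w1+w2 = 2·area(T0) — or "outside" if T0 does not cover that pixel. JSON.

T0:
  2·area = 24
  edge (6, 10)→(6, 4): d=(0,-6) inclusive
  edge (6, 4)→(10, 1): d=(4,-3) inclusive
  edge (10, 1)→(6, 10): d=(-4,9) inclusive
    (4,1)@(9, 3): e=[18,5,1] → █
    (3,2)@(7, 5): e=[6,7,11] → █
    (4,2)@(9, 5): e=[18,13,-7] → ·
    (3,3)@(7, 7): e=[6,15,3] → █
    (4,3)@(9, 7): e=[18,21,-15] → ·
    (3,4)@(7, 9): e=[6,23,-5] → ·
  covered (3 px):
    · · · · ·
    · · · · █
    · · · █ ·
    · · · █ ·
    · · · · ·
    · · · · ·
    · · · · ·

Result: "outside"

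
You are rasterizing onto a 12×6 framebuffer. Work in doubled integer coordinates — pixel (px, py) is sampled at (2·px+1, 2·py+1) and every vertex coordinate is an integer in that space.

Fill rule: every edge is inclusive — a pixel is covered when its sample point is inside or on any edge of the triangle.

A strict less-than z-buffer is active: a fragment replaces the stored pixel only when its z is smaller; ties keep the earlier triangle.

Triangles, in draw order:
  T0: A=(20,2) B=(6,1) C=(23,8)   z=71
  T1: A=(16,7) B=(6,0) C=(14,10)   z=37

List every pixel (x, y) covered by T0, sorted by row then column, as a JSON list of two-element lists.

T0:
  2·area = 81  (B↔C swapped to make it positive)
  edge (20, 2)→(23, 8): d=(3,6) inclusive
  edge (23, 8)→(6, 1): d=(-17,-7) inclusive
  edge (6, 1)→(20, 2): d=(14,1) inclusive
    (5,1)@(11, 3): e=[57,1,23] → #
    (6,1)@(13, 3): e=[45,15,21] → #
    (7,1)@(15, 3): e=[33,29,19] → #
    (8,1)@(17, 3): e=[21,43,17] → #
    (9,1)@(19, 3): e=[9,57,15] → #
    (10,1)@(21, 3): e=[-3,71,13] → ·
    (5,2)@(11, 5): e=[63,-33,51] → ·
    (6,2)@(13, 5): e=[51,-19,49] → ·
    (7,2)@(15, 5): e=[39,-5,47] → ·
    (8,2)@(17, 5): e=[27,9,45] → #
    (10,2)@(21, 5): e=[3,37,41] → #
    (11,2)@(23, 5): e=[-9,51,39] → ·
  covered (9 px):
    · · · · · · · · · · · ·
    · · · · · # # # # # · ·
    · · · · · · · · # # # ·
    · · · · · · · · · · # ·
    · · · · · · · · · · · ·
    · · · · · · · · · · · ·
T1:
  2·area = 44  (B↔C swapped to make it positive)
  edge (16, 7)→(14, 10): d=(-2,3) inclusive
  edge (14, 10)→(6, 0): d=(-8,-10) inclusive
  edge (6, 0)→(16, 7): d=(10,7) inclusive
    (3,0)@(7, 1): e=[39,2,3] → #
    (4,0)@(9, 1): e=[33,22,-11] → ·
    (3,1)@(7, 3): e=[35,-14,23] → ·
    (4,1)@(9, 3): e=[29,6,9] → #
    (5,1)@(11, 3): e=[23,26,-5] → ·
    (4,2)@(9, 5): e=[25,-10,29] → ·
    (5,2)@(11, 5): e=[19,10,15] → #
    (6,2)@(13, 5): e=[13,30,1] → #
    (7,2)@(15, 5): e=[7,50,-13] → ·
    (5,3)@(11, 7): e=[15,-6,35] → ·
    (6,3)@(13, 7): e=[9,14,21] → #
    (7,3)@(15, 7): e=[3,34,7] → #
  covered (6 px):
    · · · # · · · · · · · ·
    · · · · # · · · · · · ·
    · · · · · # # · · · · ·
    · · · · · · # # · · · ·
    · · · · · · · · · · · ·
    · · · · · · · · · · · ·

Final: [[5,1],[6,1],[7,1],[8,1],[9,1],[8,2],[9,2],[10,2],[10,3]]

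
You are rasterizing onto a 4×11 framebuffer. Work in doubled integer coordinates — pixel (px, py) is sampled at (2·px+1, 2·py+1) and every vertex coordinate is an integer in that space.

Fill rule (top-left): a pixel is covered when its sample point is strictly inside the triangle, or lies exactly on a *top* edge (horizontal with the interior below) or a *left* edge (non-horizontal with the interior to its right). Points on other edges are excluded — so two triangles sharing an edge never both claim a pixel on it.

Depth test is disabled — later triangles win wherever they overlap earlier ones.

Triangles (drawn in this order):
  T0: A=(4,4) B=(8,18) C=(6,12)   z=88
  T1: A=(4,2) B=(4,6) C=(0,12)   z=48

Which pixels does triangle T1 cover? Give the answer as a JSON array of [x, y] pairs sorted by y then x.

T0:
  2·area = 4
  edge (4, 4)→(8, 18): d=(4,14) right/bottom  bias=-1
  edge (8, 18)→(6, 12): d=(-2,-6) top-left  bias=+0
  edge (6, 12)→(4, 4): d=(-2,-8) top-left  bias=+0
    (1,1)@(3, 3): e=[10,0,-6] → ·  [on edge]
    (2,4)@(5, 9): e=[6,0,-2] → ·  [on edge]
    (3,7)@(7, 15): e=[2,0,2] → #  [on edge]
    (3,8)@(7, 17): e=[10,-4,-2] → ·
  covered (1 px):
    · · · ·
    · · · ·
    · · · ·
    · · · ·
    · · · ·
    · · · ·
    · · · ·
    · · · #
    · · · ·
    · · · ·
    · · · ·
T1:
  2·area = 16
  edge (4, 2)→(4, 6): d=(0,4) right/bottom  bias=-1
  edge (4, 6)→(0, 12): d=(-4,6) right/bottom  bias=-1
  edge (0, 12)→(4, 2): d=(4,-10) top-left  bias=+0
    (1,2)@(3, 5): e=[4,10,2] → #
    (2,2)@(5, 5): e=[-4,-2,22] → ·
    (1,3)@(3, 7): e=[4,2,10] → #
    (2,3)@(5, 7): e=[-4,-10,30] → ·
    (1,4)@(3, 9): e=[4,-6,18] → ·
  covered (2 px):
    · · · ·
    · · · ·
    · # · ·
    · # · ·
    · · · ·
    · · · ·
    · · · ·
    · · · ·
    · · · ·
    · · · ·
    · · · ·

Answer: [[1,2],[1,3]]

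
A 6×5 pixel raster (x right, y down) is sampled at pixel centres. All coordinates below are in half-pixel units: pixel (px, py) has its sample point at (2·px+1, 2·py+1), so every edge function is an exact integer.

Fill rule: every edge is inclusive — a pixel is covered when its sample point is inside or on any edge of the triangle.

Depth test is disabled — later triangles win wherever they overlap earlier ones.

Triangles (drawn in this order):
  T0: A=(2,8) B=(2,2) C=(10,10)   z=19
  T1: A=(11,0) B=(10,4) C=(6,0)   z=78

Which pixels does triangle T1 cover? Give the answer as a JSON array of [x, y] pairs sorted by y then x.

T0:
  2·area = 48
  edge (2, 8)→(2, 2): d=(0,-6) inclusive
  edge (2, 2)→(10, 10): d=(8,8) inclusive
  edge (10, 10)→(2, 8): d=(-8,-2) inclusive
    (0,0)@(1, 1): e=[-6,0,54] → ·  [on edge]
    (1,1)@(3, 3): e=[6,0,42] → #  [on edge]
    (2,1)@(5, 3): e=[18,-16,46] → ·
    (1,2)@(3, 5): e=[6,16,26] → #
    (2,2)@(5, 5): e=[18,0,30] → #  [on edge]
    (3,2)@(7, 5): e=[30,-16,34] → ·
    (1,3)@(3, 7): e=[6,32,10] → #
    (3,3)@(7, 7): e=[30,0,18] → #  [on edge]
    (4,3)@(9, 7): e=[42,-16,22] → ·
    (1,4)@(3, 9): e=[6,48,-6] → ·
    (2,4)@(5, 9): e=[18,32,-2] → ·
    (3,4)@(7, 9): e=[30,16,2] → #
    (4,4)@(9, 9): e=[42,0,6] → #  [on edge]
  covered (8 px):
    · · · · · ·
    · # · · · ·
    · # # · · ·
    · # # # · ·
    · · · # # ·
T1:
  2·area = 20
  edge (11, 0)→(10, 4): d=(-1,4) inclusive
  edge (10, 4)→(6, 0): d=(-4,-4) inclusive
  edge (6, 0)→(11, 0): d=(5,0) inclusive
    (3,0)@(7, 1): e=[15,0,5] → #  [on edge]
    (4,0)@(9, 1): e=[7,8,5] → #
    (5,0)@(11, 1): e=[-1,16,5] → ·
    (3,1)@(7, 3): e=[13,-8,15] → ·
    (4,1)@(9, 3): e=[5,0,15] → #  [on edge]
    (5,1)@(11, 3): e=[-3,8,15] → ·
    (4,2)@(9, 5): e=[3,-8,25] → ·
    (5,2)@(11, 5): e=[-5,0,25] → ·  [on edge]
  covered (3 px):
    · · · # # ·
    · · · · # ·
    · · · · · ·
    · · · · · ·
    · · · · · ·

Result: [[3,0],[4,0],[4,1]]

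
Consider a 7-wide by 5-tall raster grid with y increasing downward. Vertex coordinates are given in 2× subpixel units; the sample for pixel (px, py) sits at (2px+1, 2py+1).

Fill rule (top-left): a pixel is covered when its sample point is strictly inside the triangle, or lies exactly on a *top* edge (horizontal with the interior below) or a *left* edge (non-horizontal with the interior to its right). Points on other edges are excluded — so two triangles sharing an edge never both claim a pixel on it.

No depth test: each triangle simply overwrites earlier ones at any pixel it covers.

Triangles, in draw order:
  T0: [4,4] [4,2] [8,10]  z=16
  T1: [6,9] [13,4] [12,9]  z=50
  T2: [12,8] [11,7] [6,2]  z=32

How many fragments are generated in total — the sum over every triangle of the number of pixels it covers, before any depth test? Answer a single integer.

T0:
  2·area = 8
  edge (4, 4)→(4, 2): d=(0,-2) top-left  bias=+0
  edge (4, 2)→(8, 10): d=(4,8) right/bottom  bias=-1
  edge (8, 10)→(4, 4): d=(-4,-6) top-left  bias=+0
    (2,2)@(5, 5): e=[2,4,2] → #
    (3,2)@(7, 5): e=[6,-12,14] → ·
    (2,3)@(5, 7): e=[2,12,-6] → ·
  covered (1 px):
    · · · · · · ·
    · · · · · · ·
    · · # · · · ·
    · · · · · · ·
    · · · · · · ·
T1:
  2·area = 30
  edge (6, 9)→(13, 4): d=(7,-5) top-left  bias=+0
  edge (13, 4)→(12, 9): d=(-1,5) right/bottom  bias=-1
  edge (12, 9)→(6, 9): d=(-6,0) right/bottom  bias=-1
    (4,3)@(9, 7): e=[1,17,12] → #
    (5,3)@(11, 7): e=[11,7,12] → #
    (6,3)@(13, 7): e=[21,-3,12] → ·
    (0,4)@(1, 9): e=[-25,55,0] → ·  [on edge]
    (1,4)@(3, 9): e=[-15,45,0] → ·  [on edge]
    (2,4)@(5, 9): e=[-5,35,0] → ·  [on edge]
    (3,4)@(7, 9): e=[5,25,0] → ·  [on edge]
    (4,4)@(9, 9): e=[15,15,0] → ·  [on edge]
    (5,4)@(11, 9): e=[25,5,0] → ·  [on edge]
    (6,4)@(13, 9): e=[35,-5,0] → ·  [on edge]
  covered (2 px):
    · · · · · · ·
    · · · · · · ·
    · · · · · · ·
    · · · · # # ·
    · · · · · · ·
T2:
  degenerate (2·area = 0) — covers nothing

Result: 3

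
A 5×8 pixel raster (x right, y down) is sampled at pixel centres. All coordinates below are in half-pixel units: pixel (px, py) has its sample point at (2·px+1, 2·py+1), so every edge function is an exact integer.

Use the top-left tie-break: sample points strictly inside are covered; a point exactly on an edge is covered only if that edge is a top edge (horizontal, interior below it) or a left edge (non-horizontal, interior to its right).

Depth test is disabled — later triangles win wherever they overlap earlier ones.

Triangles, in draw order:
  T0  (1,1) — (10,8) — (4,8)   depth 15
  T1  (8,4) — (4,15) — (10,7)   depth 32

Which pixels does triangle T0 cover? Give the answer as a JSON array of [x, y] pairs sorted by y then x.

T0:
  2·area = 42
  edge (1, 1)→(10, 8): d=(9,7) right/bottom  bias=-1
  edge (10, 8)→(4, 8): d=(-6,0) right/bottom  bias=-1
  edge (4, 8)→(1, 1): d=(-3,-7) top-left  bias=+0
    (0,0)@(1, 1): e=[0,42,0] → ·  [on edge]
    (1,1)@(3, 3): e=[4,30,8] → █
    (2,1)@(5, 3): e=[-10,30,22] → ·
    (1,2)@(3, 5): e=[22,18,2] → █
    (2,2)@(5, 5): e=[8,18,16] → █
    (3,2)@(7, 5): e=[-6,18,30] → ·
    (1,3)@(3, 7): e=[40,6,-4] → ·
    (2,3)@(5, 7): e=[26,6,10] → █
    (3,3)@(7, 7): e=[12,6,24] → █
    (4,3)@(9, 7): e=[-2,6,38] → ·
    (2,4)@(5, 9): e=[44,-6,4] → ·
    (3,4)@(7, 9): e=[30,-6,18] → ·
    (3,7)@(7, 15): e=[84,-42,0] → ·  [on edge]
  covered (5 px):
    · · · · ·
    · █ · · ·
    · █ █ · ·
    · · █ █ ·
    · · · · ·
    · · · · ·
    · · · · ·
    · · · · ·
T1:
  2·area = 34  (B↔C swapped to make it positive)
  edge (8, 4)→(10, 7): d=(2,3) right/bottom  bias=-1
  edge (10, 7)→(4, 15): d=(-6,8) right/bottom  bias=-1
  edge (4, 15)→(8, 4): d=(4,-11) top-left  bias=+0
    (3,3)@(7, 7): e=[9,24,1] → █
    (4,3)@(9, 7): e=[3,8,23] → █
    (3,4)@(7, 9): e=[13,12,9] → █
    (4,4)@(9, 9): e=[7,-4,31] → ·
    (3,5)@(7, 11): e=[17,0,17] → ·  [on edge]
    (2,6)@(5, 13): e=[27,4,3] → █
    (3,6)@(7, 13): e=[21,-12,25] → ·
    (2,7)@(5, 15): e=[31,-8,11] → ·
  covered (4 px):
    · · · · ·
    · · · · ·
    · · · · ·
    · · · █ █
    · · · █ ·
    · · · · ·
    · · █ · ·
    · · · · ·

Final: [[1,1],[1,2],[2,2],[2,3],[3,3]]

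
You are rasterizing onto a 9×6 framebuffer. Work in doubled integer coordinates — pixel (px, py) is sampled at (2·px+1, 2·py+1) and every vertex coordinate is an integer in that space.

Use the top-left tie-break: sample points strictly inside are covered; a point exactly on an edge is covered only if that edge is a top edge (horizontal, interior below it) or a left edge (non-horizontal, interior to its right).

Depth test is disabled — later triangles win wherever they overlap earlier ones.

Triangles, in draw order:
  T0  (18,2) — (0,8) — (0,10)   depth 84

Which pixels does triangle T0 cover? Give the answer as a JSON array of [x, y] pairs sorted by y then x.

T0:
  2·area = 36  (B↔C swapped to make it positive)
  edge (18, 2)→(0, 10): d=(-18,8) right/bottom  bias=-1
  edge (0, 10)→(0, 8): d=(0,-2) top-left  bias=+0
  edge (0, 8)→(18, 2): d=(18,-6) top-left  bias=+0
    (7,1)@(15, 3): e=[6,30,0] → █  [on edge]
    (8,1)@(17, 3): e=[-10,34,12] → ·
    (4,2)@(9, 5): e=[18,18,0] → █  [on edge]
    (5,2)@(11, 5): e=[2,22,12] → █
    (6,2)@(13, 5): e=[-14,26,24] → ·
    (7,2)@(15, 5): e=[-30,30,36] → ·
    (1,3)@(3, 7): e=[30,6,0] → █  [on edge]
    (2,3)@(5, 7): e=[14,10,12] → █
    (3,3)@(7, 7): e=[-2,14,24] → ·
    (4,3)@(9, 7): e=[-18,18,36] → ·
    (5,3)@(11, 7): e=[-34,22,48] → ·
    (0,4)@(1, 9): e=[10,2,24] → █
  covered (6 px):
    · · · · · · · · ·
    · · · · · · · █ ·
    · · · · █ █ · · ·
    · █ █ · · · · · ·
    █ · · · · · · · ·
    · · · · · · · · ·

Final: [[7,1],[4,2],[5,2],[1,3],[2,3],[0,4]]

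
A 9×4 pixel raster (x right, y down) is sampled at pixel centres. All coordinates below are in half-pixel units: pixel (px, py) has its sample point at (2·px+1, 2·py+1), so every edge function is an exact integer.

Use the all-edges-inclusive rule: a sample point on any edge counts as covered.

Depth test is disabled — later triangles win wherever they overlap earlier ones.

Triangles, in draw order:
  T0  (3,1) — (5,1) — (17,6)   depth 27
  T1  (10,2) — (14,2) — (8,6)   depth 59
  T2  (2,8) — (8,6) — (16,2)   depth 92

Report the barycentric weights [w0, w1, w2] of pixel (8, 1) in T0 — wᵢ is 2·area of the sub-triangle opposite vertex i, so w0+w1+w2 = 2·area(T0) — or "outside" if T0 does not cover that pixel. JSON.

T0:
  2·area = 10
  edge (3, 1)→(5, 1): d=(2,0) inclusive
  edge (5, 1)→(17, 6): d=(12,5) inclusive
  edge (17, 6)→(3, 1): d=(-14,-5) inclusive
    (0,0)@(1, 1): e=[0,20,-10] → ·  [on edge]
    (1,0)@(3, 1): e=[0,10,0] → #  [on edge]
    (2,0)@(5, 1): e=[0,0,10] → #  [on edge]
    (3,0)@(7, 1): e=[0,-10,20] → ·  [on edge]
    (4,0)@(9, 1): e=[0,-20,30] → ·  [on edge]
    (5,0)@(11, 1): e=[0,-30,40] → ·  [on edge]
    (6,0)@(13, 1): e=[0,-40,50] → ·  [on edge]
    (7,0)@(15, 1): e=[0,-50,60] → ·  [on edge]
    (8,0)@(17, 1): e=[0,-60,70] → ·  [on edge]
    (1,1)@(3, 3): e=[4,34,-28] → ·
    (2,1)@(5, 3): e=[4,24,-18] → ·
    (4,1)@(9, 3): e=[4,4,2] → #
  covered (3 px):
    · # # · · · · · ·
    · · · · # · · · ·
    · · · · · · · · ·
    · · · · · · · · ·
T1:
  2·area = 16
  edge (10, 2)→(14, 2): d=(4,0) inclusive
  edge (14, 2)→(8, 6): d=(-6,4) inclusive
  edge (8, 6)→(10, 2): d=(2,-4) inclusive
    (5,1)@(11, 3): e=[4,6,6] → #
    (6,1)@(13, 3): e=[4,-2,14] → ·
    (4,2)@(9, 5): e=[12,2,2] → #
    (5,2)@(11, 5): e=[12,-6,10] → ·
    (4,3)@(9, 7): e=[20,-10,6] → ·
  covered (2 px):
    · · · · · · · · ·
    · · · · · # · · ·
    · · · · # · · · ·
    · · · · · · · · ·
T2:
  2·area = 8  (B↔C swapped to make it positive)
  edge (2, 8)→(16, 2): d=(14,-6) inclusive
  edge (16, 2)→(8, 6): d=(-8,4) inclusive
  edge (8, 6)→(2, 8): d=(-6,2) inclusive
    (8,1)@(17, 3): e=[20,-12,0] → ·  [on edge]
    (4,2)@(9, 5): e=[0,4,4] → #  [on edge]
    (5,2)@(11, 5): e=[12,-4,0] → ·  [on edge]
    (2,3)@(5, 7): e=[4,4,0] → #  [on edge]
    (3,3)@(7, 7): e=[16,-4,-4] → ·
    (4,3)@(9, 7): e=[28,-12,-8] → ·
  covered (2 px):
    · · · · · · · · ·
    · · · · · · · · ·
    · · · · # · · · ·
    · · # · · · · · ·

Result: "outside"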